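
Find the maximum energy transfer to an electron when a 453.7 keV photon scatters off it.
290.2479 keV

Maximum energy transfer occurs at θ = 180° (backscattering).

Initial photon: E₀ = 453.7 keV → λ₀ = 2.7327 pm

Maximum Compton shift (at 180°):
Δλ_max = 2λ_C = 2 × 2.4263 = 4.8526 pm

Final wavelength:
λ' = 2.7327 + 4.8526 = 7.5854 pm

Minimum photon energy (maximum energy to electron):
E'_min = hc/λ' = 163.4521 keV

Maximum electron kinetic energy:
K_max = E₀ - E'_min = 453.7000 - 163.4521 = 290.2479 keV

(Intermediate values are shown rounded; full precision is carried through to the final answer.)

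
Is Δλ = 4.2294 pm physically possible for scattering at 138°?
Yes, consistent

Calculate the expected shift for θ = 138°:

Δλ_expected = λ_C(1 - cos(138°))
Δλ_expected = 2.4263 × (1 - cos(138°))
Δλ_expected = 2.4263 × 1.7431
Δλ_expected = 4.2294 pm

Given shift: 4.2294 pm
Expected shift: 4.2294 pm
Difference: 0.0000 pm

The values match. This is consistent with Compton scattering at the stated angle.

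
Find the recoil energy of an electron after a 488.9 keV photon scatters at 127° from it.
295.8529 keV

By energy conservation: K_e = E_initial - E_final

First find the scattered photon energy:
Initial wavelength: λ = hc/E = 2.5360 pm
Compton shift: Δλ = λ_C(1 - cos(127°)) = 3.8865 pm
Final wavelength: λ' = 2.5360 + 3.8865 = 6.4225 pm
Final photon energy: E' = hc/λ' = 193.0471 keV

Electron kinetic energy:
K_e = E - E' = 488.9000 - 193.0471 = 295.8529 keV

(Intermediate values are shown rounded; full precision is carried through to the final answer.)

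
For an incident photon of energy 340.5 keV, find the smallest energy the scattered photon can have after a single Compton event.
145.9692 keV (at θ = 180°)

The scattered photon has minimum energy when its wavelength is maximum, i.e., when the Compton shift Δλ = λ_C(1 − cos θ) is maximum. This occurs at θ = 180° (backscattering), giving Δλ_max = 2λ_C = 4.8526 pm.

Initial wavelength: λ₀ = hc/E₀ = 3.6412 pm
Maximum final wavelength: λ'_max = λ₀ + 2λ_C = 3.6412 + 4.8526 = 8.4939 pm
Minimum final energy: E'_min = hc/λ'_max = 145.9692 keV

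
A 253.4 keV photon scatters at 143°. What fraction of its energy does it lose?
0.4714 (or 47.14%)

Calculate initial and final photon energies:

Initial: E₀ = 253.4 keV → λ₀ = 4.8928 pm
Compton shift: Δλ = 4.3640 pm
Final wavelength: λ' = 9.2569 pm
Final energy: E' = 133.9374 keV

Fractional energy loss:
(E₀ - E')/E₀ = (253.4000 - 133.9374)/253.4000
= 119.4626/253.4000
= 0.4714
= 47.14%

(Intermediate values are shown rounded; full precision is carried through to the final answer.)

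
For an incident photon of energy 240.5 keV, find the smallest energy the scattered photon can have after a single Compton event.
123.8865 keV (at θ = 180°)

The scattered photon has minimum energy when its wavelength is maximum, i.e., when the Compton shift Δλ = λ_C(1 − cos θ) is maximum. This occurs at θ = 180° (backscattering), giving Δλ_max = 2λ_C = 4.8526 pm.

Initial wavelength: λ₀ = hc/E₀ = 5.1553 pm
Maximum final wavelength: λ'_max = λ₀ + 2λ_C = 5.1553 + 4.8526 = 10.0079 pm
Minimum final energy: E'_min = hc/λ'_max = 123.8865 keV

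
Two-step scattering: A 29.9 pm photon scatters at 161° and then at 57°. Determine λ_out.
35.7253 pm

Apply Compton shift twice:

First scattering at θ₁ = 161°:
Δλ₁ = λ_C(1 - cos(161°))
Δλ₁ = 2.4263 × 1.9455
Δλ₁ = 4.7204 pm

After first scattering:
λ₁ = 29.9 + 4.7204 = 34.6204 pm

Second scattering at θ₂ = 57°:
Δλ₂ = λ_C(1 - cos(57°))
Δλ₂ = 2.4263 × 0.4554
Δλ₂ = 1.1048 pm

Final wavelength:
λ₂ = 34.6204 + 1.1048 = 35.7253 pm

Total shift: Δλ_total = 4.7204 + 1.1048 = 5.8253 pm

(Intermediate values are shown rounded; full precision is carried through to the final answer.)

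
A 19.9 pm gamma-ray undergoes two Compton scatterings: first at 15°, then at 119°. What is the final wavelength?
23.5853 pm

Apply Compton shift twice:

First scattering at θ₁ = 15°:
Δλ₁ = λ_C(1 - cos(15°))
Δλ₁ = 2.4263 × 0.0341
Δλ₁ = 0.0827 pm

After first scattering:
λ₁ = 19.9 + 0.0827 = 19.9827 pm

Second scattering at θ₂ = 119°:
Δλ₂ = λ_C(1 - cos(119°))
Δλ₂ = 2.4263 × 1.4848
Δλ₂ = 3.6026 pm

Final wavelength:
λ₂ = 19.9827 + 3.6026 = 23.5853 pm

Total shift: Δλ_total = 0.0827 + 3.6026 = 3.6853 pm

(Intermediate values are shown rounded; full precision is carried through to the final answer.)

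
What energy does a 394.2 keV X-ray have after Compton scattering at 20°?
376.6759 keV

First convert energy to wavelength:
λ = hc/E, with hc ≈ 1239.842 keV·pm (i.e. 1239.842 eV·nm)

For E = 394.2 keV = 394200 eV:
λ = 1239.842 keV·pm / 394.2 keV
λ = 3.1452 pm

Calculate the Compton shift:
Δλ = λ_C(1 - cos(20°)) = 2.4263 × 0.0603
Δλ = 0.1463 pm

Final wavelength:
λ' = 3.1452 + 0.1463 = 3.2915 pm

Final energy:
E' = hc/λ' = 1239.842 / 3.2915 = 376.6759 keV

(Intermediate values are shown rounded; full precision is carried through to the final answer.)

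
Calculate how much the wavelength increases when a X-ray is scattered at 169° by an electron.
4.8080 pm

Using the Compton scattering formula:
Δλ = λ_C(1 - cos θ)

where λ_C = h/(m_e·c) ≈ 2.4263 pm is the Compton wavelength of an electron.

For θ = 169°:
cos(169°) = -0.9816
1 - cos(169°) = 1.9816

Δλ = 2.4263 × 1.9816
Δλ = 4.8080 pm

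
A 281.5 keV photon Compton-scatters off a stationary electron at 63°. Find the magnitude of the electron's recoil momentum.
1.4216e-22 kg·m/s

The electron is initially at rest, so by conservation of momentum:
p⃗_e = p⃗₀ − p⃗'  (incident photon momentum minus scattered photon momentum)

Photon momentum magnitudes (p = h/λ = E/c):
λ₀ = hc/E₀ = 4.4044 pm → p₀ = h/λ₀ = 1.5044e-22 kg·m/s
Δλ = λ_C(1 − cos 63°) = 1.3248 pm
λ' = 5.7292 pm → p' = h/λ' = 1.1565e-22 kg·m/s

The scattered photon makes angle θ = 63° with the incident direction, so by the law of cosines:
|p⃗_e|² = p₀² + p'² − 2p₀p'cos θ
|p⃗_e|² = (1.5044e-22)² + (1.1565e-22)² − 2·1.5044e-22·1.1565e-22·cos(63°)
|p⃗_e| = 1.4216e-22 kg·m/s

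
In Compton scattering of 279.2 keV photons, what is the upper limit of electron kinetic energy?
145.7878 keV

Maximum energy transfer occurs at θ = 180° (backscattering).

Initial photon: E₀ = 279.2 keV → λ₀ = 4.4407 pm

Maximum Compton shift (at 180°):
Δλ_max = 2λ_C = 2 × 2.4263 = 4.8526 pm

Final wavelength:
λ' = 4.4407 + 4.8526 = 9.2933 pm

Minimum photon energy (maximum energy to electron):
E'_min = hc/λ' = 133.4122 keV

Maximum electron kinetic energy:
K_max = E₀ - E'_min = 279.2000 - 133.4122 = 145.7878 keV

(Intermediate values are shown rounded; full precision is carried through to the final answer.)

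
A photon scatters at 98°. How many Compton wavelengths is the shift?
1.1392 λ_C

The Compton shift formula is:
Δλ = λ_C(1 - cos θ)

Dividing both sides by λ_C:
Δλ/λ_C = 1 - cos θ

For θ = 98°:
Δλ/λ_C = 1 - cos(98°)
Δλ/λ_C = 1 - -0.1392
Δλ/λ_C = 1.1392

This means the shift is 1.1392 × λ_C = 2.7640 pm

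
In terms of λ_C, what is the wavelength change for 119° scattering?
1.4848 λ_C

The Compton shift formula is:
Δλ = λ_C(1 - cos θ)

Dividing both sides by λ_C:
Δλ/λ_C = 1 - cos θ

For θ = 119°:
Δλ/λ_C = 1 - cos(119°)
Δλ/λ_C = 1 - -0.4848
Δλ/λ_C = 1.4848

This means the shift is 1.4848 × λ_C = 3.6026 pm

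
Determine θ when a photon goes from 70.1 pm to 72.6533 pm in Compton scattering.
93.00°

First find the wavelength shift:
Δλ = λ' - λ = 72.6533 - 70.1 = 2.5533 pm

Using Δλ = λ_C(1 - cos θ), with λ_C = h/(m_e·c) ≈ 2.42631024 pm:
cos θ = 1 - Δλ/λ_C
cos θ = 1 - 2.5533/2.42631024
cos θ = -0.052339

θ = arccos(-0.052339)
θ = 93.00°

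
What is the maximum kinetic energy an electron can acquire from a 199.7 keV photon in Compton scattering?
87.6101 keV

Maximum energy transfer occurs at θ = 180° (backscattering).

Initial photon: E₀ = 199.7 keV → λ₀ = 6.2085 pm

Maximum Compton shift (at 180°):
Δλ_max = 2λ_C = 2 × 2.4263 = 4.8526 pm

Final wavelength:
λ' = 6.2085 + 4.8526 = 11.0611 pm

Minimum photon energy (maximum energy to electron):
E'_min = hc/λ' = 112.0899 keV

Maximum electron kinetic energy:
K_max = E₀ - E'_min = 199.7000 - 112.0899 = 87.6101 keV

(Intermediate values are shown rounded; full precision is carried through to the final answer.)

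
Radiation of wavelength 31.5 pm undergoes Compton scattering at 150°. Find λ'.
36.0276 pm

Using the Compton formula: λ' = λ + λ_C(1 − cos θ)

For θ = 150°, cos θ = -√3/2 (exact) ≈ -0.8660, so:
1 − cos 150° = 1 − (-√3/2) ≈ 1.8660

Δλ = λ_C × 1.8660 = 2.4263 × 1.8660 = 4.5276 pm

λ' = 31.5 + 4.5276 = 36.0276 pm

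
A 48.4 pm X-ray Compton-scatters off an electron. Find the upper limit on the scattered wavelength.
53.2526 pm (at θ = 180°)

The Compton shift is Δλ = λ_C(1 − cos θ).

Since cos θ ranges from −1 to 1, the factor (1 − cos θ) ranges from 0 to 2; the maximum shift occurs at θ = 180° (backscattering):
Δλ_max = 2λ_C = 2 × 2.4263 pm = 4.8526 pm

Maximum scattered wavelength:
λ'_max = λ₀ + Δλ_max = 48.4 + 4.8526 = 53.2526 pm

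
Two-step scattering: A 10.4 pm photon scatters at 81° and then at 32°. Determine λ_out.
12.8154 pm

Apply Compton shift twice:

First scattering at θ₁ = 81°:
Δλ₁ = λ_C(1 - cos(81°))
Δλ₁ = 2.4263 × 0.8436
Δλ₁ = 2.0468 pm

After first scattering:
λ₁ = 10.4 + 2.0468 = 12.4468 pm

Second scattering at θ₂ = 32°:
Δλ₂ = λ_C(1 - cos(32°))
Δλ₂ = 2.4263 × 0.1520
Δλ₂ = 0.3687 pm

Final wavelength:
λ₂ = 12.4468 + 0.3687 = 12.8154 pm

Total shift: Δλ_total = 2.0468 + 0.3687 = 2.4154 pm

(Intermediate values are shown rounded; full precision is carried through to the final answer.)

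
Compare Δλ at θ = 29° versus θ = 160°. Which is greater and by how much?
160° produces the larger shift by a factor of 15.470

Calculate both shifts using Δλ = λ_C(1 - cos θ):

For θ₁ = 29°:
Δλ₁ = 2.4263 × (1 - cos(29°))
Δλ₁ = 2.4263 × 0.1254
Δλ₁ = 0.3042 pm

For θ₂ = 160°:
Δλ₂ = 2.4263 × (1 - cos(160°))
Δλ₂ = 2.4263 × 1.9397
Δλ₂ = 4.7063 pm

The 160° angle produces the larger shift.
Ratio: 4.7063/0.3042 = 15.470

(Intermediate values are shown rounded; full precision is carried through to the final answer.)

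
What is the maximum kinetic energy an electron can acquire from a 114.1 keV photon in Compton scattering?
35.2241 keV

Maximum energy transfer occurs at θ = 180° (backscattering).

Initial photon: E₀ = 114.1 keV → λ₀ = 10.8663 pm

Maximum Compton shift (at 180°):
Δλ_max = 2λ_C = 2 × 2.4263 = 4.8526 pm

Final wavelength:
λ' = 10.8663 + 4.8526 = 15.7189 pm

Minimum photon energy (maximum energy to electron):
E'_min = hc/λ' = 78.8759 keV

Maximum electron kinetic energy:
K_max = E₀ - E'_min = 114.1000 - 78.8759 = 35.2241 keV

(Intermediate values are shown rounded; full precision is carried through to the final answer.)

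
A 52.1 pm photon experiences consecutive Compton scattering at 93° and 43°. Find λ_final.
55.3051 pm

Apply Compton shift twice:

First scattering at θ₁ = 93°:
Δλ₁ = λ_C(1 - cos(93°))
Δλ₁ = 2.4263 × 1.0523
Δλ₁ = 2.5533 pm

After first scattering:
λ₁ = 52.1 + 2.5533 = 54.6533 pm

Second scattering at θ₂ = 43°:
Δλ₂ = λ_C(1 - cos(43°))
Δλ₂ = 2.4263 × 0.2686
Δλ₂ = 0.6518 pm

Final wavelength:
λ₂ = 54.6533 + 0.6518 = 55.3051 pm

Total shift: Δλ_total = 2.5533 + 0.6518 = 3.2051 pm

(Intermediate values are shown rounded; full precision is carried through to the final answer.)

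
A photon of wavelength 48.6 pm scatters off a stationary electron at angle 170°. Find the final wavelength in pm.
53.4158 pm

Using the Compton scattering formula:
λ' = λ + Δλ = λ + λ_C(1 - cos θ)

Given:
- Initial wavelength λ = 48.6 pm
- Scattering angle θ = 170°
- Compton wavelength λ_C ≈ 2.4263 pm

Calculate the shift:
Δλ = 2.4263 × (1 - cos(170°))
Δλ = 2.4263 × 1.9848
Δλ = 4.8158 pm

Final wavelength:
λ' = 48.6 + 4.8158 = 53.4158 pm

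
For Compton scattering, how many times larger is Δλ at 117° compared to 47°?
117° produces the larger shift by a factor of 4.572

Calculate both shifts using Δλ = λ_C(1 - cos θ):

For θ₁ = 47°:
Δλ₁ = 2.4263 × (1 - cos(47°))
Δλ₁ = 2.4263 × 0.3180
Δλ₁ = 0.7716 pm

For θ₂ = 117°:
Δλ₂ = 2.4263 × (1 - cos(117°))
Δλ₂ = 2.4263 × 1.4540
Δλ₂ = 3.5278 pm

The 117° angle produces the larger shift.
Ratio: 3.5278/0.7716 = 4.572

(Intermediate values are shown rounded; full precision is carried through to the final answer.)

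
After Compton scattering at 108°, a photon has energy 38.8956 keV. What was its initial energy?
43.2000 keV

Convert final energy to wavelength (hc ≈ 1239.842 keV·pm):
λ' = hc/E' = 1239.842 / 38.8956 = 31.8762 pm

Calculate the Compton shift:
Δλ = λ_C(1 - cos(108°))
Δλ = 2.4263 × (1 - cos(108°))
Δλ = 3.1761 pm

Initial wavelength:
λ = λ' - Δλ = 31.8762 - 3.1761 = 28.7001 pm

Initial energy:
E = hc/λ = 1239.842 / 28.7001 = 43.2000 keV

(Intermediate values are shown rounded; full precision is carried through to the final answer.)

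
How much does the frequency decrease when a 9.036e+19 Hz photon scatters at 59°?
2.366e+19 Hz (decrease)

Convert frequency to wavelength (c = 299792458 m/s):
λ₀ = c/f₀ = 299792458/9.036e+19 = 3.3177563e-12 m = 3.3178 pm

Calculate Compton shift:
Δλ = λ_C(1 - cos(59°)) = 1.1767 pm

Final wavelength:
λ' = λ₀ + Δλ = 3.3178 + 1.1767 = 4.4944 pm

Final frequency:
f' = c/λ' = 299792458/4.4944244e-12 = 6.6703193e+19 Hz

Frequency shift (decrease):
Δf = f₀ - f' = 9.036e+19 - 6.6703193e+19 = 2.366e+19 Hz

(Intermediate values are shown rounded; full precision is carried through to the final answer.)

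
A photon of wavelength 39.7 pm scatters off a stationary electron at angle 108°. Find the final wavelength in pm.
42.8761 pm

Using the Compton scattering formula:
λ' = λ + Δλ = λ + λ_C(1 - cos θ)

Given:
- Initial wavelength λ = 39.7 pm
- Scattering angle θ = 108°
- Compton wavelength λ_C ≈ 2.4263 pm

Calculate the shift:
Δλ = 2.4263 × (1 - cos(108°))
Δλ = 2.4263 × 1.3090
Δλ = 3.1761 pm

Final wavelength:
λ' = 39.7 + 3.1761 = 42.8761 pm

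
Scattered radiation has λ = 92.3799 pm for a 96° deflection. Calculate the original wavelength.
89.7000 pm

From λ' = λ + Δλ, we have λ = λ' - Δλ

First calculate the Compton shift:
Δλ = λ_C(1 - cos θ)
Δλ = 2.4263 × (1 - cos(96°))
Δλ = 2.4263 × 1.1045
Δλ = 2.6799 pm

Initial wavelength:
λ = λ' - Δλ
λ = 92.3799 - 2.6799
λ = 89.7000 pm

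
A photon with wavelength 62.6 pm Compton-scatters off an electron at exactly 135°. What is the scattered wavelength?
66.7420 pm

Using the Compton formula: λ' = λ + λ_C(1 − cos θ)

For θ = 135°, cos θ = -√2/2 (exact) ≈ -0.7071, so:
1 − cos 135° = 1 − (-√2/2) ≈ 1.7071

Δλ = λ_C × 1.7071 = 2.4263 × 1.7071 = 4.1420 pm

λ' = 62.6 + 4.1420 = 66.7420 pm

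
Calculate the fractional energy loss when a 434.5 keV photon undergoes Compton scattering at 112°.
0.5389 (or 53.89%)

Calculate initial and final photon energies:

Initial: E₀ = 434.5 keV → λ₀ = 2.8535 pm
Compton shift: Δλ = 3.3352 pm
Final wavelength: λ' = 6.1887 pm
Final energy: E' = 200.3392 keV

Fractional energy loss:
(E₀ - E')/E₀ = (434.5000 - 200.3392)/434.5000
= 234.1608/434.5000
= 0.5389
= 53.89%

(Intermediate values are shown rounded; full precision is carried through to the final answer.)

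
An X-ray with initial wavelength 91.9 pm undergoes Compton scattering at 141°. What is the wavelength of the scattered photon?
96.2119 pm

Using the Compton scattering formula:
λ' = λ + Δλ = λ + λ_C(1 - cos θ)

Given:
- Initial wavelength λ = 91.9 pm
- Scattering angle θ = 141°
- Compton wavelength λ_C ≈ 2.4263 pm

Calculate the shift:
Δλ = 2.4263 × (1 - cos(141°))
Δλ = 2.4263 × 1.7771
Δλ = 4.3119 pm

Final wavelength:
λ' = 91.9 + 4.3119 = 96.2119 pm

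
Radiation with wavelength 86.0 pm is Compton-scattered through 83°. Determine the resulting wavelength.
88.1306 pm

Using the Compton scattering formula:
λ' = λ + Δλ = λ + λ_C(1 - cos θ)

Given:
- Initial wavelength λ = 86.0 pm
- Scattering angle θ = 83°
- Compton wavelength λ_C ≈ 2.4263 pm

Calculate the shift:
Δλ = 2.4263 × (1 - cos(83°))
Δλ = 2.4263 × 0.8781
Δλ = 2.1306 pm

Final wavelength:
λ' = 86.0 + 2.1306 = 88.1306 pm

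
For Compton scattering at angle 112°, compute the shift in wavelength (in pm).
3.3352 pm

Using the Compton scattering formula:
Δλ = λ_C(1 - cos θ)

where λ_C = h/(m_e·c) ≈ 2.4263 pm is the Compton wavelength of an electron.

For θ = 112°:
cos(112°) = -0.3746
1 - cos(112°) = 1.3746

Δλ = 2.4263 × 1.3746
Δλ = 3.3352 pm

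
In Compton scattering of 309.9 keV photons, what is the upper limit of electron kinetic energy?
169.8587 keV

Maximum energy transfer occurs at θ = 180° (backscattering).

Initial photon: E₀ = 309.9 keV → λ₀ = 4.0008 pm

Maximum Compton shift (at 180°):
Δλ_max = 2λ_C = 2 × 2.4263 = 4.8526 pm

Final wavelength:
λ' = 4.0008 + 4.8526 = 8.8534 pm

Minimum photon energy (maximum energy to electron):
E'_min = hc/λ' = 140.0413 keV

Maximum electron kinetic energy:
K_max = E₀ - E'_min = 309.9000 - 140.0413 = 169.8587 keV

(Intermediate values are shown rounded; full precision is carried through to the final answer.)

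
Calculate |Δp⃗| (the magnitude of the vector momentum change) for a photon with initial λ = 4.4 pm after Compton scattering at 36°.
8.9682e-23 kg·m/s

Photon momentum magnitude is p = h/λ.

Initial momentum:
p₀ = h/λ = 6.6261e-34/4.4000e-12 = 1.5059e-22 kg·m/s

After scattering:
λ' = λ + Δλ = 4.4 + 0.4634 = 4.8634 pm
p' = h/λ' = 6.6261e-34/4.8634e-12 = 1.3624e-22 kg·m/s

Momentum is a vector; the scattered photon's direction makes angle θ = 36° with the incident direction. The magnitude of the vector change Δp⃗ = p⃗₀ − p⃗' is found from the law of cosines:
|Δp⃗|² = p₀² + p'² − 2p₀p'cos θ
|Δp⃗|² = (1.5059e-22)² + (1.3624e-22)² − 2·1.5059e-22·1.3624e-22·cos(36°)
|Δp⃗| = 8.9682e-23 kg·m/s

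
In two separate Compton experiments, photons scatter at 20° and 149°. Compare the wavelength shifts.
149° produces the larger shift by a factor of 30.795

Calculate both shifts using Δλ = λ_C(1 - cos θ):

For θ₁ = 20°:
Δλ₁ = 2.4263 × (1 - cos(20°))
Δλ₁ = 2.4263 × 0.0603
Δλ₁ = 0.1463 pm

For θ₂ = 149°:
Δλ₂ = 2.4263 × (1 - cos(149°))
Δλ₂ = 2.4263 × 1.8572
Δλ₂ = 4.5061 pm

The 149° angle produces the larger shift.
Ratio: 4.5061/0.1463 = 30.795

(Intermediate values are shown rounded; full precision is carried through to the final answer.)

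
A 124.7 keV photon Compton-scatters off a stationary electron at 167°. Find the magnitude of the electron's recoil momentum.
1.1093e-22 kg·m/s

The electron is initially at rest, so by conservation of momentum:
p⃗_e = p⃗₀ − p⃗'  (incident photon momentum minus scattered photon momentum)

Photon momentum magnitudes (p = h/λ = E/c):
λ₀ = hc/E₀ = 9.9426 pm → p₀ = h/λ₀ = 6.6643e-23 kg·m/s
Δλ = λ_C(1 − cos 167°) = 4.7904 pm
λ' = 14.7330 pm → p' = h/λ' = 4.4974e-23 kg·m/s

The scattered photon makes angle θ = 167° with the incident direction, so by the law of cosines:
|p⃗_e|² = p₀² + p'² − 2p₀p'cos θ
|p⃗_e|² = (6.6643e-23)² + (4.4974e-23)² − 2·6.6643e-23·4.4974e-23·cos(167°)
|p⃗_e| = 1.1093e-22 kg·m/s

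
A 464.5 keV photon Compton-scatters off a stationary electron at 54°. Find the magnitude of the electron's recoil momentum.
2.0380e-22 kg·m/s

The electron is initially at rest, so by conservation of momentum:
p⃗_e = p⃗₀ − p⃗'  (incident photon momentum minus scattered photon momentum)

Photon momentum magnitudes (p = h/λ = E/c):
λ₀ = hc/E₀ = 2.6692 pm → p₀ = h/λ₀ = 2.4824e-22 kg·m/s
Δλ = λ_C(1 − cos 54°) = 1.0002 pm
λ' = 3.6694 pm → p' = h/λ' = 1.8058e-22 kg·m/s

The scattered photon makes angle θ = 54° with the incident direction, so by the law of cosines:
|p⃗_e|² = p₀² + p'² − 2p₀p'cos θ
|p⃗_e|² = (2.4824e-22)² + (1.8058e-22)² − 2·2.4824e-22·1.8058e-22·cos(54°)
|p⃗_e| = 2.0380e-22 kg·m/s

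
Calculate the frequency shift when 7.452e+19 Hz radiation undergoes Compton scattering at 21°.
2.870e+18 Hz (decrease)

Convert frequency to wavelength (c = 299792458 m/s):
λ₀ = c/f₀ = 299792458/7.452e+19 = 4.0229798e-12 m = 4.0230 pm

Calculate Compton shift:
Δλ = λ_C(1 - cos(21°)) = 0.1612 pm

Final wavelength:
λ' = λ₀ + Δλ = 4.0230 + 0.1612 = 4.1841 pm

Final frequency:
f' = c/λ' = 299792458/4.1841343e-12 = 7.1649817e+19 Hz

Frequency shift (decrease):
Δf = f₀ - f' = 7.452e+19 - 7.1649817e+19 = 2.870e+18 Hz

(Intermediate values are shown rounded; full precision is carried through to the final answer.)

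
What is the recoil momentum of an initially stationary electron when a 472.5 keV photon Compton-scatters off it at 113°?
3.1268e-22 kg·m/s

The electron is initially at rest, so by conservation of momentum:
p⃗_e = p⃗₀ − p⃗'  (incident photon momentum minus scattered photon momentum)

Photon momentum magnitudes (p = h/λ = E/c):
λ₀ = hc/E₀ = 2.6240 pm → p₀ = h/λ₀ = 2.5252e-22 kg·m/s
Δλ = λ_C(1 − cos 113°) = 3.3743 pm
λ' = 5.9983 pm → p' = h/λ' = 1.1046e-22 kg·m/s

The scattered photon makes angle θ = 113° with the incident direction, so by the law of cosines:
|p⃗_e|² = p₀² + p'² − 2p₀p'cos θ
|p⃗_e|² = (2.5252e-22)² + (1.1046e-22)² − 2·2.5252e-22·1.1046e-22·cos(113°)
|p⃗_e| = 3.1268e-22 kg·m/s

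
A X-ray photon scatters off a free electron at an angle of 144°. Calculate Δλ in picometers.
4.3892 pm

Using the Compton scattering formula:
Δλ = λ_C(1 - cos θ)

where λ_C = h/(m_e·c) ≈ 2.4263 pm is the Compton wavelength of an electron.

For θ = 144°:
cos(144°) = -0.8090
1 - cos(144°) = 1.8090

Δλ = 2.4263 × 1.8090
Δλ = 4.3892 pm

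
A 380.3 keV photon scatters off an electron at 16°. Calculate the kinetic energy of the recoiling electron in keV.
10.6569 keV

By energy conservation: K_e = E_initial - E_final

First find the scattered photon energy:
Initial wavelength: λ = hc/E = 3.2602 pm
Compton shift: Δλ = λ_C(1 - cos(16°)) = 0.0940 pm
Final wavelength: λ' = 3.2602 + 0.0940 = 3.3542 pm
Final photon energy: E' = hc/λ' = 369.6431 keV

Electron kinetic energy:
K_e = E - E' = 380.3000 - 369.6431 = 10.6569 keV

(Intermediate values are shown rounded; full precision is carried through to the final answer.)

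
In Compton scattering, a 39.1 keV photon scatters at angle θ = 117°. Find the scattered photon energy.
35.1855 keV

First convert energy to wavelength:
λ = hc/E, with hc ≈ 1239.842 keV·pm (i.e. 1239.842 eV·nm)

For E = 39.1 keV = 39100 eV:
λ = 1239.842 keV·pm / 39.1 keV
λ = 31.7095 pm

Calculate the Compton shift:
Δλ = λ_C(1 - cos(117°)) = 2.4263 × 1.4540
Δλ = 3.5278 pm

Final wavelength:
λ' = 31.7095 + 3.5278 = 35.2373 pm

Final energy:
E' = hc/λ' = 1239.842 / 35.2373 = 35.1855 keV

(Intermediate values are shown rounded; full precision is carried through to the final answer.)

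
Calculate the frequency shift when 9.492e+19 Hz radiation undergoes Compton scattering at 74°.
3.394e+19 Hz (decrease)

Convert frequency to wavelength (c = 299792458 m/s):
λ₀ = c/f₀ = 299792458/9.492e+19 = 3.1583698e-12 m = 3.1584 pm

Calculate Compton shift:
Δλ = λ_C(1 - cos(74°)) = 1.7575 pm

Final wavelength:
λ' = λ₀ + Δλ = 3.1584 + 1.7575 = 4.9159 pm

Final frequency:
f' = c/λ' = 299792458/4.9158983e-12 = 6.0984268e+19 Hz

Frequency shift (decrease):
Δf = f₀ - f' = 9.492e+19 - 6.0984268e+19 = 3.394e+19 Hz

(Intermediate values are shown rounded; full precision is carried through to the final answer.)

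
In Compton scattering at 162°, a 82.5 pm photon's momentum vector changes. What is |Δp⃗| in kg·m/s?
1.5435e-23 kg·m/s

Photon momentum magnitude is p = h/λ.

Initial momentum:
p₀ = h/λ = 6.6261e-34/8.2500e-11 = 8.0316e-24 kg·m/s

After scattering:
λ' = λ + Δλ = 82.5 + 4.7339 = 87.2339 pm
p' = h/λ' = 6.6261e-34/8.7234e-11 = 7.5958e-24 kg·m/s

Momentum is a vector; the scattered photon's direction makes angle θ = 162° with the incident direction. The magnitude of the vector change Δp⃗ = p⃗₀ − p⃗' is found from the law of cosines:
|Δp⃗|² = p₀² + p'² − 2p₀p'cos θ
|Δp⃗|² = (8.0316e-24)² + (7.5958e-24)² − 2·8.0316e-24·7.5958e-24·cos(162°)
|Δp⃗| = 1.5435e-23 kg·m/s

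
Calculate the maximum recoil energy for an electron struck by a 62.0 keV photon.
12.1071 keV

Maximum energy transfer occurs at θ = 180° (backscattering).

Initial photon: E₀ = 62.0 keV → λ₀ = 19.9975 pm

Maximum Compton shift (at 180°):
Δλ_max = 2λ_C = 2 × 2.4263 = 4.8526 pm

Final wavelength:
λ' = 19.9975 + 4.8526 = 24.8501 pm

Minimum photon energy (maximum energy to electron):
E'_min = hc/λ' = 49.8929 keV

Maximum electron kinetic energy:
K_max = E₀ - E'_min = 62.0000 - 49.8929 = 12.1071 keV

(Intermediate values are shown rounded; full precision is carried through to the final answer.)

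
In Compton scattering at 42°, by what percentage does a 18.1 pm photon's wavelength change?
3.4432%

Calculate the Compton shift:
Δλ = λ_C(1 - cos(42°))
Δλ = 2.4263 × (1 - cos(42°))
Δλ = 2.4263 × 0.2569
Δλ = 0.6232 pm

Percentage change:
(Δλ/λ₀) × 100 = (0.6232/18.1) × 100
= 3.4432%

(Intermediate values are shown rounded; full precision is carried through to the final answer.)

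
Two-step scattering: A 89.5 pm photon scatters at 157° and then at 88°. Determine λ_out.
96.5014 pm

Apply Compton shift twice:

First scattering at θ₁ = 157°:
Δλ₁ = λ_C(1 - cos(157°))
Δλ₁ = 2.4263 × 1.9205
Δλ₁ = 4.6597 pm

After first scattering:
λ₁ = 89.5 + 4.6597 = 94.1597 pm

Second scattering at θ₂ = 88°:
Δλ₂ = λ_C(1 - cos(88°))
Δλ₂ = 2.4263 × 0.9651
Δλ₂ = 2.3416 pm

Final wavelength:
λ₂ = 94.1597 + 2.3416 = 96.5014 pm

Total shift: Δλ_total = 4.6597 + 2.3416 = 7.0014 pm

(Intermediate values are shown rounded; full precision is carried through to the final answer.)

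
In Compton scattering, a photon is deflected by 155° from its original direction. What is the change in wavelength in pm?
4.6253 pm

Using the Compton scattering formula:
Δλ = λ_C(1 - cos θ)

where λ_C = h/(m_e·c) ≈ 2.4263 pm is the Compton wavelength of an electron.

For θ = 155°:
cos(155°) = -0.9063
1 - cos(155°) = 1.9063

Δλ = 2.4263 × 1.9063
Δλ = 4.6253 pm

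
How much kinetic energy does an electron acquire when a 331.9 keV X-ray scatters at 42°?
47.4542 keV

By energy conservation: K_e = E_initial - E_final

First find the scattered photon energy:
Initial wavelength: λ = hc/E = 3.7356 pm
Compton shift: Δλ = λ_C(1 - cos(42°)) = 0.6232 pm
Final wavelength: λ' = 3.7356 + 0.6232 = 4.3588 pm
Final photon energy: E' = hc/λ' = 284.4458 keV

Electron kinetic energy:
K_e = E - E' = 331.9000 - 284.4458 = 47.4542 keV

(Intermediate values are shown rounded; full precision is carried through to the final answer.)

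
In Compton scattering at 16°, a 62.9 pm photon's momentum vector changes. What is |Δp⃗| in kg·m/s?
2.9300e-24 kg·m/s

Photon momentum magnitude is p = h/λ.

Initial momentum:
p₀ = h/λ = 6.6261e-34/6.2900e-11 = 1.0534e-23 kg·m/s

After scattering:
λ' = λ + Δλ = 62.9 + 0.0940 = 62.9940 pm
p' = h/λ' = 6.6261e-34/6.2994e-11 = 1.0519e-23 kg·m/s

Momentum is a vector; the scattered photon's direction makes angle θ = 16° with the incident direction. The magnitude of the vector change Δp⃗ = p⃗₀ − p⃗' is found from the law of cosines:
|Δp⃗|² = p₀² + p'² − 2p₀p'cos θ
|Δp⃗|² = (1.0534e-23)² + (1.0519e-23)² − 2·1.0534e-23·1.0519e-23·cos(16°)
|Δp⃗| = 2.9300e-24 kg·m/s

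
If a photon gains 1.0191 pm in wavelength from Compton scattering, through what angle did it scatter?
54.55°

From the Compton formula Δλ = λ_C(1 - cos θ), we can solve for θ:

cos θ = 1 - Δλ/λ_C

Given:
- Δλ = 1.0191 pm
- λ_C = h/(m_e·c) ≈ 2.42631024 pm

cos θ = 1 - 1.0191/2.42631024
cos θ = 1 - 0.420020
cos θ = 0.579980

θ = arccos(0.579980)
θ = 54.55°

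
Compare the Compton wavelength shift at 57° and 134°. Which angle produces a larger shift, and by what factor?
134° produces the larger shift by a factor of 3.722

Calculate both shifts using Δλ = λ_C(1 - cos θ):

For θ₁ = 57°:
Δλ₁ = 2.4263 × (1 - cos(57°))
Δλ₁ = 2.4263 × 0.4554
Δλ₁ = 1.1048 pm

For θ₂ = 134°:
Δλ₂ = 2.4263 × (1 - cos(134°))
Δλ₂ = 2.4263 × 1.6947
Δλ₂ = 4.1118 pm

The 134° angle produces the larger shift.
Ratio: 4.1118/1.1048 = 3.722

(Intermediate values are shown rounded; full precision is carried through to the final answer.)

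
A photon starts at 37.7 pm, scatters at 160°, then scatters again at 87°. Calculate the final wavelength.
44.7056 pm

Apply Compton shift twice:

First scattering at θ₁ = 160°:
Δλ₁ = λ_C(1 - cos(160°))
Δλ₁ = 2.4263 × 1.9397
Δλ₁ = 4.7063 pm

After first scattering:
λ₁ = 37.7 + 4.7063 = 42.4063 pm

Second scattering at θ₂ = 87°:
Δλ₂ = λ_C(1 - cos(87°))
Δλ₂ = 2.4263 × 0.9477
Δλ₂ = 2.2993 pm

Final wavelength:
λ₂ = 42.4063 + 2.2993 = 44.7056 pm

Total shift: Δλ_total = 4.7063 + 2.2993 = 7.0056 pm

(Intermediate values are shown rounded; full precision is carried through to the final answer.)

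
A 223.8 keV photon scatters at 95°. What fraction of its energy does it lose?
0.3226 (or 32.26%)

Calculate initial and final photon energies:

Initial: E₀ = 223.8 keV → λ₀ = 5.5400 pm
Compton shift: Δλ = 2.6378 pm
Final wavelength: λ' = 8.1777 pm
Final energy: E' = 151.6120 keV

Fractional energy loss:
(E₀ - E')/E₀ = (223.8000 - 151.6120)/223.8000
= 72.1880/223.8000
= 0.3226
= 32.26%

(Intermediate values are shown rounded; full precision is carried through to the final answer.)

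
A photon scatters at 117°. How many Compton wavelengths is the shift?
1.4540 λ_C

The Compton shift formula is:
Δλ = λ_C(1 - cos θ)

Dividing both sides by λ_C:
Δλ/λ_C = 1 - cos θ

For θ = 117°:
Δλ/λ_C = 1 - cos(117°)
Δλ/λ_C = 1 - -0.4540
Δλ/λ_C = 1.4540

This means the shift is 1.4540 × λ_C = 3.5278 pm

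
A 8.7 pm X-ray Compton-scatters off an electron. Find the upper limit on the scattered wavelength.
13.5526 pm (at θ = 180°)

The Compton shift is Δλ = λ_C(1 − cos θ).

Since cos θ ranges from −1 to 1, the factor (1 − cos θ) ranges from 0 to 2; the maximum shift occurs at θ = 180° (backscattering):
Δλ_max = 2λ_C = 2 × 2.4263 pm = 4.8526 pm

Maximum scattered wavelength:
λ'_max = λ₀ + Δλ_max = 8.7 + 4.8526 = 13.5526 pm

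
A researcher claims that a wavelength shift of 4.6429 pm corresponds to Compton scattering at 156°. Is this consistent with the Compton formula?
Yes, consistent

Calculate the expected shift for θ = 156°:

Δλ_expected = λ_C(1 - cos(156°))
Δλ_expected = 2.4263 × (1 - cos(156°))
Δλ_expected = 2.4263 × 1.9135
Δλ_expected = 4.6429 pm

Given shift: 4.6429 pm
Expected shift: 4.6429 pm
Difference: 0.0000 pm

The values match. This is consistent with Compton scattering at the stated angle.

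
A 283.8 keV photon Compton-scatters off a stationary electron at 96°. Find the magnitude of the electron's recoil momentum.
1.8661e-22 kg·m/s

The electron is initially at rest, so by conservation of momentum:
p⃗_e = p⃗₀ − p⃗'  (incident photon momentum minus scattered photon momentum)

Photon momentum magnitudes (p = h/λ = E/c):
λ₀ = hc/E₀ = 4.3687 pm → p₀ = h/λ₀ = 1.5167e-22 kg·m/s
Δλ = λ_C(1 − cos 96°) = 2.6799 pm
λ' = 7.0486 pm → p' = h/λ' = 9.4005e-23 kg·m/s

The scattered photon makes angle θ = 96° with the incident direction, so by the law of cosines:
|p⃗_e|² = p₀² + p'² − 2p₀p'cos θ
|p⃗_e|² = (1.5167e-22)² + (9.4005e-23)² − 2·1.5167e-22·9.4005e-23·cos(96°)
|p⃗_e| = 1.8661e-22 kg·m/s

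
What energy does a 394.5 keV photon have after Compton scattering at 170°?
155.7869 keV

First convert energy to wavelength:
λ = hc/E, with hc ≈ 1239.842 keV·pm (i.e. 1239.842 eV·nm)

For E = 394.5 keV = 394500 eV:
λ = 1239.842 keV·pm / 394.5 keV
λ = 3.1428 pm

Calculate the Compton shift:
Δλ = λ_C(1 - cos(170°)) = 2.4263 × 1.9848
Δλ = 4.8158 pm

Final wavelength:
λ' = 3.1428 + 4.8158 = 7.9586 pm

Final energy:
E' = hc/λ' = 1239.842 / 7.9586 = 155.7869 keV

(Intermediate values are shown rounded; full precision is carried through to the final answer.)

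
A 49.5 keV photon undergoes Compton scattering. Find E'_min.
41.4664 keV (at θ = 180°)

The scattered photon has minimum energy when its wavelength is maximum, i.e., when the Compton shift Δλ = λ_C(1 − cos θ) is maximum. This occurs at θ = 180° (backscattering), giving Δλ_max = 2λ_C = 4.8526 pm.

Initial wavelength: λ₀ = hc/E₀ = 25.0473 pm
Maximum final wavelength: λ'_max = λ₀ + 2λ_C = 25.0473 + 4.8526 = 29.8999 pm
Minimum final energy: E'_min = hc/λ'_max = 41.4664 keV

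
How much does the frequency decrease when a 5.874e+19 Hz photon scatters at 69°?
1.373e+19 Hz (decrease)

Convert frequency to wavelength (c = 299792458 m/s):
λ₀ = c/f₀ = 299792458/5.874e+19 = 5.1037191e-12 m = 5.1037 pm

Calculate Compton shift:
Δλ = λ_C(1 - cos(69°)) = 1.5568 pm

Final wavelength:
λ' = λ₀ + Δλ = 5.1037 + 1.5568 = 6.6605 pm

Final frequency:
f' = c/λ' = 299792458/6.6605175e-12 = 4.5010385e+19 Hz

Frequency shift (decrease):
Δf = f₀ - f' = 5.874e+19 - 4.5010385e+19 = 1.373e+19 Hz

(Intermediate values are shown rounded; full precision is carried through to the final answer.)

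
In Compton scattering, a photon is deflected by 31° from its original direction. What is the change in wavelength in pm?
0.3466 pm

Using the Compton scattering formula:
Δλ = λ_C(1 - cos θ)

where λ_C = h/(m_e·c) ≈ 2.4263 pm is the Compton wavelength of an electron.

For θ = 31°:
cos(31°) = 0.8572
1 - cos(31°) = 0.1428

Δλ = 2.4263 × 0.1428
Δλ = 0.3466 pm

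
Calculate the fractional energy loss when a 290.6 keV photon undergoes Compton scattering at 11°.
0.0103 (or 1.03%)

Calculate initial and final photon energies:

Initial: E₀ = 290.6 keV → λ₀ = 4.2665 pm
Compton shift: Δλ = 0.0446 pm
Final wavelength: λ' = 4.3111 pm
Final energy: E' = 287.5951 keV

Fractional energy loss:
(E₀ - E')/E₀ = (290.6000 - 287.5951)/290.6000
= 3.0049/290.6000
= 0.0103
= 1.03%

(Intermediate values are shown rounded; full precision is carried through to the final answer.)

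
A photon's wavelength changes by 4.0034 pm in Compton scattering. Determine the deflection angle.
130.54°

From the Compton formula Δλ = λ_C(1 - cos θ), we can solve for θ:

cos θ = 1 - Δλ/λ_C

Given:
- Δλ = 4.0034 pm
- λ_C = h/(m_e·c) ≈ 2.42631024 pm

cos θ = 1 - 4.0034/2.42631024
cos θ = 1 - 1.649995
cos θ = -0.649995

θ = arccos(-0.649995)
θ = 130.54°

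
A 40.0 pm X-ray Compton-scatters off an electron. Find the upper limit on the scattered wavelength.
44.8526 pm (at θ = 180°)

The Compton shift is Δλ = λ_C(1 − cos θ).

Since cos θ ranges from −1 to 1, the factor (1 − cos θ) ranges from 0 to 2; the maximum shift occurs at θ = 180° (backscattering):
Δλ_max = 2λ_C = 2 × 2.4263 pm = 4.8526 pm

Maximum scattered wavelength:
λ'_max = λ₀ + Δλ_max = 40.0 + 4.8526 = 44.8526 pm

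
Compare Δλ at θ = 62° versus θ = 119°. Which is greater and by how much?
119° produces the larger shift by a factor of 2.799

Calculate both shifts using Δλ = λ_C(1 - cos θ):

For θ₁ = 62°:
Δλ₁ = 2.4263 × (1 - cos(62°))
Δλ₁ = 2.4263 × 0.5305
Δλ₁ = 1.2872 pm

For θ₂ = 119°:
Δλ₂ = 2.4263 × (1 - cos(119°))
Δλ₂ = 2.4263 × 1.4848
Δλ₂ = 3.6026 pm

The 119° angle produces the larger shift.
Ratio: 3.6026/1.2872 = 2.799

(Intermediate values are shown rounded; full precision is carried through to the final answer.)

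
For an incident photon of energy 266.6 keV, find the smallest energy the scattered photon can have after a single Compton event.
130.4659 keV (at θ = 180°)

The scattered photon has minimum energy when its wavelength is maximum, i.e., when the Compton shift Δλ = λ_C(1 − cos θ) is maximum. This occurs at θ = 180° (backscattering), giving Δλ_max = 2λ_C = 4.8526 pm.

Initial wavelength: λ₀ = hc/E₀ = 4.6506 pm
Maximum final wavelength: λ'_max = λ₀ + 2λ_C = 4.6506 + 4.8526 = 9.5032 pm
Minimum final energy: E'_min = hc/λ'_max = 130.4659 keV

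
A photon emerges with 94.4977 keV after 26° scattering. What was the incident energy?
96.3000 keV

Convert final energy to wavelength (hc ≈ 1239.842 keV·pm):
λ' = hc/E' = 1239.842 / 94.4977 = 13.1203 pm

Calculate the Compton shift:
Δλ = λ_C(1 - cos(26°))
Δλ = 2.4263 × (1 - cos(26°))
Δλ = 0.2456 pm

Initial wavelength:
λ = λ' - Δλ = 13.1203 - 0.2456 = 12.8748 pm

Initial energy:
E = hc/λ = 1239.842 / 12.8748 = 96.3000 keV

(Intermediate values are shown rounded; full precision is carried through to the final answer.)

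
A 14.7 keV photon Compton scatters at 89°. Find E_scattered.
14.2959 keV

First convert energy to wavelength:
λ = hc/E, with hc ≈ 1239.842 keV·pm (i.e. 1239.842 eV·nm)

For E = 14.7 keV = 14700 eV:
λ = 1239.842 keV·pm / 14.7 keV
λ = 84.3430 pm

Calculate the Compton shift:
Δλ = λ_C(1 - cos(89°)) = 2.4263 × 0.9825
Δλ = 2.3840 pm

Final wavelength:
λ' = 84.3430 + 2.3840 = 86.7270 pm

Final energy:
E' = hc/λ' = 1239.842 / 86.7270 = 14.2959 keV

(Intermediate values are shown rounded; full precision is carried through to the final answer.)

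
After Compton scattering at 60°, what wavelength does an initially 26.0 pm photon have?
27.2132 pm

Using the Compton formula: λ' = λ + λ_C(1 − cos θ)

For θ = 60°, cos θ = 1/2 (exact) = 0.5000, so:
1 − cos 60° = 1 − (1/2) = 0.5000

Δλ = λ_C × 0.5000 = 2.4263 × 0.5000 = 1.2132 pm

λ' = 26.0 + 1.2132 = 27.2132 pm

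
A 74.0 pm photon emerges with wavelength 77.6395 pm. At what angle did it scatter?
120.00°

First find the wavelength shift:
Δλ = λ' - λ = 77.6395 - 74.0 = 3.6395 pm

Using Δλ = λ_C(1 - cos θ), with λ_C = h/(m_e·c) ≈ 2.42631024 pm:
cos θ = 1 - Δλ/λ_C
cos θ = 1 - 3.6395/2.42631024
cos θ = -0.500014

θ = arccos(-0.500014)
θ = 120.00°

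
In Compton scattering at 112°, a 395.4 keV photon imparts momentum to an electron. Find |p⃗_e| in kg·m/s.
2.6711e-22 kg·m/s

The electron is initially at rest, so by conservation of momentum:
p⃗_e = p⃗₀ − p⃗'  (incident photon momentum minus scattered photon momentum)

Photon momentum magnitudes (p = h/λ = E/c):
λ₀ = hc/E₀ = 3.1357 pm → p₀ = h/λ₀ = 2.1131e-22 kg·m/s
Δλ = λ_C(1 − cos 112°) = 3.3352 pm
λ' = 6.4709 pm → p' = h/λ' = 1.0240e-22 kg·m/s

The scattered photon makes angle θ = 112° with the incident direction, so by the law of cosines:
|p⃗_e|² = p₀² + p'² − 2p₀p'cos θ
|p⃗_e|² = (2.1131e-22)² + (1.0240e-22)² − 2·2.1131e-22·1.0240e-22·cos(112°)
|p⃗_e| = 2.6711e-22 kg·m/s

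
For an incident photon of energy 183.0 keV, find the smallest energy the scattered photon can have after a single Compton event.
106.6282 keV (at θ = 180°)

The scattered photon has minimum energy when its wavelength is maximum, i.e., when the Compton shift Δλ = λ_C(1 − cos θ) is maximum. This occurs at θ = 180° (backscattering), giving Δλ_max = 2λ_C = 4.8526 pm.

Initial wavelength: λ₀ = hc/E₀ = 6.7751 pm
Maximum final wavelength: λ'_max = λ₀ + 2λ_C = 6.7751 + 4.8526 = 11.6277 pm
Minimum final energy: E'_min = hc/λ'_max = 106.6282 keV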